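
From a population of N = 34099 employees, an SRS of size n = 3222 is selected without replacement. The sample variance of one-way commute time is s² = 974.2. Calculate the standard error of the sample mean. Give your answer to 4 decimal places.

0.5232

Under SRS without replacement, Var(ȳ) = (1 − f)·s²/n with f = n/N = 3222/34099 = 0.09448957.
Var(ȳ) = (1 − 0.09448957)·974.2/3222 = 0.90551043·0.30235878 = 0.27378903.
SE(ȳ) = √(0.27378903) = 0.5232.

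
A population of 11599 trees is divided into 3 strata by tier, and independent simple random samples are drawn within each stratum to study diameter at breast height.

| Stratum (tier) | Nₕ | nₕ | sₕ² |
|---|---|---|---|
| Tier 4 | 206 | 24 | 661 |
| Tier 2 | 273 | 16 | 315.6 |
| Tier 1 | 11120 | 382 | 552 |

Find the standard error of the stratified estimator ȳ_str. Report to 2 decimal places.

1.14

Var(ȳ_str) = Σₕ Wₕ²(1 − fₕ)sₕ²/nₕ with Wₕ = Nₕ/N, N = 11599.
Tier 4: Wₕ = 0.01776015; term = 0.01776015²·(1 − 0.11650485)·661/24 = 0.0076751652.
Tier 2: Wₕ = 0.02353651; term = 0.02353651²·(1 − 0.05860806)·315.6/16 = 0.010286596.
Tier 1: Wₕ = 0.95870334; term = 0.95870334²·(1 − 0.03435252)·552/382 = 1.282516.
Sum = 1.3004778.
SE = √(1.3004778) = 1.14.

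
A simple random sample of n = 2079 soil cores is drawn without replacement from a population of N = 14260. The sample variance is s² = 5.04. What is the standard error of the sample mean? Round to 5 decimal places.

Under SRS without replacement, Var(ȳ) = (1 − f)·s²/n with f = n/N = 2079/14260 = 0.14579243.
Var(ȳ) = (1 − 0.14579243)·5.04/2079 = 0.85420757·0.0024242424 = 0.0020708062.
SE(ȳ) = √(0.0020708062) = 0.04551.

0.04551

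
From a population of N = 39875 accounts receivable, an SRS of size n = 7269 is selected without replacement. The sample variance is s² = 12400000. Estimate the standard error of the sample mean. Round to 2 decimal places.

Under SRS without replacement, Var(ȳ) = (1 − f)·s²/n with f = n/N = 7269/39875 = 0.18229467.
Var(ȳ) = (1 − 0.18229467)·12400000/7269 = 0.81770533·1705.8743 = 1394.9025.
SE(ȳ) = √(1394.9025) = 37.35.

37.35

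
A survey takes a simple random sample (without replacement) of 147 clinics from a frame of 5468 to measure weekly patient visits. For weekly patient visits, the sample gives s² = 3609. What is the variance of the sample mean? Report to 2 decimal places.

23.89

Under SRS without replacement, Var(ȳ) = (1 − f)·s²/n with f = n/N = 147/5468 = 0.02688369.
Var(ȳ) = (1 − 0.02688369)·3609/147 = 0.97311631·24.55102 = 23.890998.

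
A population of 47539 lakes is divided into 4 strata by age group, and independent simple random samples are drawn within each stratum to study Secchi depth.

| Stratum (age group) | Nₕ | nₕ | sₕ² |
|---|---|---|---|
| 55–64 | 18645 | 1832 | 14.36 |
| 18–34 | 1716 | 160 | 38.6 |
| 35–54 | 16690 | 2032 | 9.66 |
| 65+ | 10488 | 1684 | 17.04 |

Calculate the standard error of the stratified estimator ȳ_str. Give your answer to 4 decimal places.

Var(ȳ_str) = Σₕ Wₕ²(1 − fₕ)sₕ²/nₕ with Wₕ = Nₕ/N, N = 47539.
55–64: Wₕ = 0.39220430; term = 0.39220430²·(1 − 0.09825691)·14.36/1832 = 0.0010872677.
18–34: Wₕ = 0.03609668; term = 0.03609668²·(1 − 0.09324009)·38.6/160 = 2.8503232 × 10^-4.
35–54: Wₕ = 0.35108017; term = 0.35108017²·(1 − 0.12174955)·9.66/2032 = 5.1461731 × 10^-4.
65+: Wₕ = 0.22061886; term = 0.22061886²·(1 − 0.16056445)·17.04/1684 = 4.1342823 × 10^-4.
Sum = 0.0023003456.
SE = √(0.0023003456) = 0.0480.

0.0480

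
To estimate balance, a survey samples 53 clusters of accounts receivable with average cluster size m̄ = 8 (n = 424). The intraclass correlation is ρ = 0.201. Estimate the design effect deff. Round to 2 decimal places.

2.41

deff = 1 + (8 − 1)·0.201 = 1 + 1.407 = 2.407.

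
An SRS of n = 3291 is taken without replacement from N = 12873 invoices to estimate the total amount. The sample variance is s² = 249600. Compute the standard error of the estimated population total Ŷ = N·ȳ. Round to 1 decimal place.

Var(Ŷ) = N²·Var(ȳ) = N²·(1 − n/N)·s²/n.
f = 3291/12873 = 0.25565136; Var(ȳ) = 0.74434864·249600/3291 = 56.453789.
Var(Ŷ) = 12873² · 56.453789 = 9.3551905 × 10^9.
SE(Ŷ) = √(9.3551905 × 10^9) = 96722.2.

96722.2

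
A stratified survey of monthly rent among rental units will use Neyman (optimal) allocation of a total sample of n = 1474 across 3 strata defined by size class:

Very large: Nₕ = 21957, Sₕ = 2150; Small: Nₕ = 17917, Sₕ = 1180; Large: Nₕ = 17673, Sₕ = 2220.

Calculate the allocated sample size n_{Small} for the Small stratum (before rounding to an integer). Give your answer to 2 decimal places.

Neyman allocation: nₕ = n·NₕSₕ / Σⱼ NⱼSⱼ.
Σ NⱼSⱼ = 21957·2150 + 17917·1180 + 17673·2220 = 1.0758367 × 10^8.
n_{Small} = 1474·17917·1180 / (1.0758367 × 10^8) = 289.67.

289.67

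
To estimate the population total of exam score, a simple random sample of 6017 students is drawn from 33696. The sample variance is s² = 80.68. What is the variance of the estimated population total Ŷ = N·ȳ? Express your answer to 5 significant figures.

Var(Ŷ) = N²·Var(ȳ) = N²·(1 − n/N)·s²/n.
f = 6017/33696 = 0.17856719; Var(ȳ) = 0.82143281·80.68/6017 = 0.011014326.
Var(Ŷ) = 33696² · 0.011014326 = 1.2505891 × 10^7.

1.2506 × 10^7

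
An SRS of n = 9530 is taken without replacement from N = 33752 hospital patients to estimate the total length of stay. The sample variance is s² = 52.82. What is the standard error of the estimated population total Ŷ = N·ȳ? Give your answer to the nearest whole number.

2129

Var(Ŷ) = N²·Var(ȳ) = N²·(1 − n/N)·s²/n.
f = 9530/33752 = 0.28235364; Var(ȳ) = 0.71764636·52.82/9530 = 0.0039775531.
Var(Ŷ) = 33752² · 0.0039775531 = 4.5312186 × 10^6.
SE(Ŷ) = √(4.5312186 × 10^6) = 2129.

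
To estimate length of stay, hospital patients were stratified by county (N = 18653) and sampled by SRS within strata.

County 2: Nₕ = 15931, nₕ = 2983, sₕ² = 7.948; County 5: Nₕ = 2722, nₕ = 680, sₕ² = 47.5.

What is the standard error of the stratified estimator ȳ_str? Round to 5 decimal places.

Var(ȳ_str) = Σₕ Wₕ²(1 − fₕ)sₕ²/nₕ with Wₕ = Nₕ/N, N = 18653.
County 2: Wₕ = 0.85407173; term = 0.85407173²·(1 − 0.18724499)·7.948/2983 = 0.0015796212.
County 5: Wₕ = 0.14592827; term = 0.14592827²·(1 − 0.24981631)·47.5/680 = 0.0011159152.
Sum = 0.0026955364.
SE = √(0.0026955364) = 0.05192.

0.05192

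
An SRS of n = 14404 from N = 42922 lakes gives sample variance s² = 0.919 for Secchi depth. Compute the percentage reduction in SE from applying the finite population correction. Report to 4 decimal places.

18.4884

f = n/N = 14404/42922 = 0.33558548.
SE_no-fpc = √(s²/n) = 0.007987598; SE_fpc = √((1−f)s²/n) = 0.006510821.
Ratio = √(1−f) = 0.81511626. Reduction = 100·(1 − 0.81511626) = 18.4884%.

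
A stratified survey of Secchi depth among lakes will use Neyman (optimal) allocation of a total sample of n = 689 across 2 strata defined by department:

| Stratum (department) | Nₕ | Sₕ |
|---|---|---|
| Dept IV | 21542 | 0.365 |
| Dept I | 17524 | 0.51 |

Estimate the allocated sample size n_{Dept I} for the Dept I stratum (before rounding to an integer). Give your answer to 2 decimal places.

Neyman allocation: nₕ = n·NₕSₕ / Σⱼ NⱼSⱼ.
Σ NⱼSⱼ = 21542·0.365 + 17524·0.51 = 16800.07.
n_{Dept I} = 689·17524·0.51 / 16800.07 = 366.53.

366.53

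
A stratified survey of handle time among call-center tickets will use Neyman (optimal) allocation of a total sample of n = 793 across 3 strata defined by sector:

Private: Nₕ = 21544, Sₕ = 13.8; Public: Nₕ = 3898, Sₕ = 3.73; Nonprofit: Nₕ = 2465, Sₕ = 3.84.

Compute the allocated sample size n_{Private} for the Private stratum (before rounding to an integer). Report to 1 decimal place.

733.8

Neyman allocation: nₕ = n·NₕSₕ / Σⱼ NⱼSⱼ.
Σ NⱼSⱼ = 21544·13.8 + 3898·3.73 + 2465·3.84 = 321312.34.
n_{Private} = 793·21544·13.8 / 321312.34 = 733.8.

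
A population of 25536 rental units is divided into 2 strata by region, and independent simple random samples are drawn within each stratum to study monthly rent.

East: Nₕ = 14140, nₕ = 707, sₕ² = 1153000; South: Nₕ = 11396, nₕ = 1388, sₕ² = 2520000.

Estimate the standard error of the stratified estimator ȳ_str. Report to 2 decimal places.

Var(ȳ_str) = Σₕ Wₕ²(1 − fₕ)sₕ²/nₕ with Wₕ = Nₕ/N, N = 25536.
East: Wₕ = 0.55372807; term = 0.55372807²·(1 − 0.05000000)·1153000/707 = 475.03606.
South: Wₕ = 0.44627193; term = 0.44627193²·(1 − 0.12179712)·2520000/1388 = 317.54485.
Sum = 792.58091.
SE = √(792.58091) = 28.15.

28.15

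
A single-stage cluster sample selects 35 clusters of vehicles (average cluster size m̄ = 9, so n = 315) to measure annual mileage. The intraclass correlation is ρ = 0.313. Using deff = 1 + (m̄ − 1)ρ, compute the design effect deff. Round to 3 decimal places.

deff = 1 + (9 − 1)·0.313 = 1 + 2.504 = 3.504.

3.504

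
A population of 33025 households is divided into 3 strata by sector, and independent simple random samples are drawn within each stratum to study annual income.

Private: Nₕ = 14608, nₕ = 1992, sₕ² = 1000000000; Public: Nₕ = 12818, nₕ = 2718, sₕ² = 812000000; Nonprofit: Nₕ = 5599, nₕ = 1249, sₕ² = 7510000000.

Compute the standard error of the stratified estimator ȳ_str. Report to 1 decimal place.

Var(ȳ_str) = Σₕ Wₕ²(1 − fₕ)sₕ²/nₕ with Wₕ = Nₕ/N, N = 33025.
Private: Wₕ = 0.44233157; term = 0.44233157²·(1 − 0.13636364)·1000000000/1992 = 84827.654.
Public: Wₕ = 0.38813020; term = 0.38813020²·(1 − 0.21204556)·812000000/2718 = 35461.946.
Nonprofit: Wₕ = 0.16953823; term = 0.16953823²·(1 − 0.22307555)·7510000000/1249 = 134273.89.
Sum = 254563.49.
SE = √(254563.49) = 504.5.

504.5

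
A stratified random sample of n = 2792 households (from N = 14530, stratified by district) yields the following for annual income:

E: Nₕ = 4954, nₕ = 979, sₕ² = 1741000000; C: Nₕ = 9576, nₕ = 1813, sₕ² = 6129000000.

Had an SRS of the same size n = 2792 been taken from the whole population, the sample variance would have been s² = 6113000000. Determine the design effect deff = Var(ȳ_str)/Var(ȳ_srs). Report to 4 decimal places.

Var(ȳ_str) = Σ Wₕ²(1−fₕ)sₕ²/nₕ with Wₕ = Nₕ/14530:
  E: (4954/14530)²·(1−979/4954)·1741000000/979 = 165873.87
  C: (9576/14530)²·(1−1813/9576)·6129000000/1813 = 1.190349 × 10^6
  → Var(ȳ_str) = 1.3562229 × 10^6.
Var(ȳ_srs) = (1 − 2792/14530)·6113000000/2792 = 1.7687542 × 10^6.
deff = (1.3562229 × 10^6) / (1.7687542 × 10^6) = 0.7668.

0.7668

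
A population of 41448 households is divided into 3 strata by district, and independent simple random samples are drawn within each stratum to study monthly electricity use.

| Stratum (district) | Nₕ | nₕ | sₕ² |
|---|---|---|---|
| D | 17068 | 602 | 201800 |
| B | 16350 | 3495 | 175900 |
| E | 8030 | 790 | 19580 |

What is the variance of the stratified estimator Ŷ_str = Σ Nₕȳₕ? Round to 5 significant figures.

1.0623 × 10^11

Var(Ŷ_str) = Σₕ Nₕ²(1 − fₕ)sₕ²/nₕ.
D: 17068²·(1 − 602/17068)·201800/602 = 9.4209656 × 10^10.
B: 16350²·(1 − 3495/16350)·175900/3495 = 1.057812 × 10^10.
E: 8030²·(1 − 790/8030)·19580/790 = 1.4409195 × 10^9.
Sum = 1.062287 × 10^11.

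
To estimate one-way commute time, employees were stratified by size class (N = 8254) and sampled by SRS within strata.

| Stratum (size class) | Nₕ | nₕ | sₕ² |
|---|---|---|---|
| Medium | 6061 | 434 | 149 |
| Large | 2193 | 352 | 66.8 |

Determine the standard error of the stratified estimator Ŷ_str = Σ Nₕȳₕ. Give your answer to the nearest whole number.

3532

Var(Ŷ_str) = Σₕ Nₕ²(1 − fₕ)sₕ²/nₕ.
Medium: 6061²·(1 − 434/6061)·149/434 = 1.1708944 × 10^7.
Large: 2193²·(1 − 352/2193)·66.8/352 = 766171.9.
Sum = 1.2475116 × 10^7.
SE = √(1.2475116 × 10^7) = 3532.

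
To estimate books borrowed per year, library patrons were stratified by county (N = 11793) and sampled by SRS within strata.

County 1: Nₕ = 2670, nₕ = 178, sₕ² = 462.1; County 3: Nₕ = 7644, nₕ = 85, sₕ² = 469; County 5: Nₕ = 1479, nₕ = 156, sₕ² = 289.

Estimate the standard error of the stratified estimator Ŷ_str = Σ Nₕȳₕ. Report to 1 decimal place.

18431.3

Var(Ŷ_str) = Σₕ Nₕ²(1 − fₕ)sₕ²/nₕ.
County 1: 2670²·(1 − 178/2670)·462.1/178 = 1.7273298 × 10^7.
County 3: 7644²·(1 − 85/7644)·469/85 = 3.1881514 × 10^8.
County 5: 1479²·(1 − 156/1479)·289/156 = 3.6249437 × 10^6.
Sum = 3.3971338 × 10^8.
SE = √(3.3971338 × 10^8) = 18431.3.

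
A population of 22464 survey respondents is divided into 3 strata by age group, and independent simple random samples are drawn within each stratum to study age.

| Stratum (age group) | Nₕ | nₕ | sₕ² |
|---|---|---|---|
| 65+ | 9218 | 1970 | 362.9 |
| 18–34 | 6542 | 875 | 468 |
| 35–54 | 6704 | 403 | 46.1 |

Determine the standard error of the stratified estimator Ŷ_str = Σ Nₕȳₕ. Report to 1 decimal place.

6080.2

Var(Ŷ_str) = Σₕ Nₕ²(1 − fₕ)sₕ²/nₕ.
65+: 9218²·(1 − 1970/9218)·362.9/1970 = 1.2307664 × 10^7.
18–34: 6542²·(1 − 875/6542)·468/875 = 1.9829034 × 10^7.
35–54: 6704²·(1 − 403/6704)·46.1/403 = 4.8321384 × 10^6.
Sum = 3.6968836 × 10^7.
SE = √(3.6968836 × 10^7) = 6080.2.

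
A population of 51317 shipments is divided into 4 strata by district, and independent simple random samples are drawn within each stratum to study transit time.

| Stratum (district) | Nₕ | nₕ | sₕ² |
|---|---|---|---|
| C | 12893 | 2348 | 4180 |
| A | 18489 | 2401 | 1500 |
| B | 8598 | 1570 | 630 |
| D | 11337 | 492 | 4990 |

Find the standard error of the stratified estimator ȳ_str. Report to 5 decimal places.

Var(ȳ_str) = Σₕ Wₕ²(1 − fₕ)sₕ²/nₕ with Wₕ = Nₕ/N, N = 51317.
C: Wₕ = 0.25124228; term = 0.25124228²·(1 − 0.18211433)·4180/2348 = 0.091908618.
A: Wₕ = 0.36028996; term = 0.36028996²·(1 − 0.12986100)·1500/2401 = 0.070565441.
B: Wₕ = 0.16754682; term = 0.16754682²·(1 − 0.18260060)·630/1570 = 0.0092076239.
D: Wₕ = 0.22092094; term = 0.22092094²·(1 − 0.04339772)·4990/492 = 0.47352251.
Sum = 0.64520419.
SE = √(0.64520419) = 0.80325.

0.80325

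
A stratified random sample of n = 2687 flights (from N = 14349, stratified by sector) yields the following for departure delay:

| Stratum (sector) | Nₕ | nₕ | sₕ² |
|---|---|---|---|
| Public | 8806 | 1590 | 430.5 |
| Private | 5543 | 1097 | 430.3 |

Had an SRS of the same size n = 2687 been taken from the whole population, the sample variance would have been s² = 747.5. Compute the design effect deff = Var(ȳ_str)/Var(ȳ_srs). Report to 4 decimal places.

Var(ȳ_str) = Σ Wₕ²(1−fₕ)sₕ²/nₕ with Wₕ = Nₕ/14349:
  Public: (8806/14349)²·(1−1590/8806)·430.5/1590 = 0.083561835
  Private: (5543/14349)²·(1−1097/5543)·430.3/1097 = 0.04695002
  → Var(ȳ_str) = 0.13051186.
Var(ȳ_srs) = (1 − 2687/14349)·747.5/2687 = 0.22609707.
deff = 0.13051186 / 0.22609707 = 0.5772.

0.5772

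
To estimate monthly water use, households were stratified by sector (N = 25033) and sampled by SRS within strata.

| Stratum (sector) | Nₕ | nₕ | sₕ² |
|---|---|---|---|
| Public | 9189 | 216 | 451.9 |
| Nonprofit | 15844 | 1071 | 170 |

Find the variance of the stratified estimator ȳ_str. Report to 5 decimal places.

Var(ȳ_str) = Σₕ Wₕ²(1 − fₕ)sₕ²/nₕ with Wₕ = Nₕ/N, N = 25033.
Public: Wₕ = 0.36707546; term = 0.36707546²·(1 − 0.02350637)·451.9/216 = 0.27527623.
Nonprofit: Wₕ = 0.63292454; term = 0.63292454²·(1 − 0.06759657)·170/1071 = 0.059288052.
Sum = 0.33456428.

0.33456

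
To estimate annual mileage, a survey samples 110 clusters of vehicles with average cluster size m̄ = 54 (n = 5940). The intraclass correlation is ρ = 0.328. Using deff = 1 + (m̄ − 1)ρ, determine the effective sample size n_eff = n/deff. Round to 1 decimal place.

deff = 1 + (54 − 1)·0.328 = 1 + 17.384 = 18.384.
n_eff = 5940 / 18.384 = 323.1.

323.1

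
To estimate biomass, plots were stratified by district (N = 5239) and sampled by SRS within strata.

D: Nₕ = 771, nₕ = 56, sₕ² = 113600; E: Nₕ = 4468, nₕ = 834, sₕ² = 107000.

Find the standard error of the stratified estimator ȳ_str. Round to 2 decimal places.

10.80

Var(ȳ_str) = Σₕ Wₕ²(1 − fₕ)sₕ²/nₕ with Wₕ = Nₕ/N, N = 5239.
D: Wₕ = 0.14716549; term = 0.14716549²·(1 − 0.07263294)·113600/56 = 40.743087.
E: Wₕ = 0.85283451; term = 0.85283451²·(1 − 0.18666070)·107000/834 = 75.896023.
Sum = 116.63911.
SE = √(116.63911) = 10.80.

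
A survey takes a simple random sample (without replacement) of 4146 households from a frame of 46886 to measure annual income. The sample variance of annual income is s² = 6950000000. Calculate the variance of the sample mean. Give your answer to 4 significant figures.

Under SRS without replacement, Var(ȳ) = (1 − f)·s²/n with f = n/N = 4146/46886 = 0.08842725.
Var(ȳ) = (1 − 0.08842725)·6950000000/4146 = 0.91157275·1.6763145 × 10^6 = 1.5280826 × 10^6.

1.528 × 10^6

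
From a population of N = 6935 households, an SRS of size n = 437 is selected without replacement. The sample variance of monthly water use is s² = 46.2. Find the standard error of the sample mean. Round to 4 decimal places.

Under SRS without replacement, Var(ȳ) = (1 − f)·s²/n with f = n/N = 437/6935 = 0.06301370.
Var(ȳ) = (1 − 0.06301370)·46.2/437 = 0.93698630·0.10572082 = 0.099058964.
SE(ȳ) = √(0.099058964) = 0.3147.

0.3147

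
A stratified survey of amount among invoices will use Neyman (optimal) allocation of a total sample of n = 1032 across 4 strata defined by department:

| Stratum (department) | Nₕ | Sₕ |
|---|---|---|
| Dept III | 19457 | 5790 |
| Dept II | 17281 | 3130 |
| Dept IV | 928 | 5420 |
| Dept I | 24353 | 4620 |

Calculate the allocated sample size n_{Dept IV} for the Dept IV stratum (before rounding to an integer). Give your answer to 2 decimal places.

Neyman allocation: nₕ = n·NₕSₕ / Σⱼ NⱼSⱼ.
Σ NⱼSⱼ = 19457·5790 + 17281·3130 + 928·5420 + 24353·4620 = 2.8428618 × 10^8.
n_{Dept IV} = 1032·928·5420 / (2.8428618 × 10^8) = 18.26.

18.26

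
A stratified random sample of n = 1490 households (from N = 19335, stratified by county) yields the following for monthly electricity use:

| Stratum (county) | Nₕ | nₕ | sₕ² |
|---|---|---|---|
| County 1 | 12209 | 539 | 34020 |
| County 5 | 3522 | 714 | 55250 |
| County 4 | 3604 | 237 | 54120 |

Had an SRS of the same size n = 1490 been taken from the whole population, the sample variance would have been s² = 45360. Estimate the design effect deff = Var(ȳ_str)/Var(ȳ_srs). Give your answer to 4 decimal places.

1.1928

Var(ȳ_str) = Σ Wₕ²(1−fₕ)sₕ²/nₕ with Wₕ = Nₕ/19335:
  County 1: (12209/19335)²·(1−539/12209)·34020/539 = 24.055154
  County 5: (3522/19335)²·(1−714/3522)·55250/714 = 2.0470675
  County 4: (3604/19335)²·(1−237/3604)·54120/237 = 7.4122317
  → Var(ȳ_str) = 33.514453.
Var(ȳ_srs) = (1 − 1490/19335)·45360/1490 = 28.096948.
deff = 33.514453 / 28.096948 = 1.1928.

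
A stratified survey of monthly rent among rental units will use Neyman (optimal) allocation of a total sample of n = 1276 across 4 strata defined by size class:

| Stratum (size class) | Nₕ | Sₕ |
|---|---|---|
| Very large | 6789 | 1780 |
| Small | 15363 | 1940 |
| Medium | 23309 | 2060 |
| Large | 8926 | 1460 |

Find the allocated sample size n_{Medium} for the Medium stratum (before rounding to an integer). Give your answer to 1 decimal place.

Neyman allocation: nₕ = n·NₕSₕ / Σⱼ NⱼSⱼ.
Σ NⱼSⱼ = 6789·1780 + 15363·1940 + 23309·2060 + 8926·1460 = 1.0293714 × 10^8.
n_{Medium} = 1276·23309·2060 / (1.0293714 × 10^8) = 595.2.

595.2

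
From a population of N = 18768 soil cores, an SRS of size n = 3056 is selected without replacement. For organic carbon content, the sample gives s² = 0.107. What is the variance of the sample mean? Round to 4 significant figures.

2.931 × 10^-5

Under SRS without replacement, Var(ȳ) = (1 − f)·s²/n with f = n/N = 3056/18768 = 0.16283035.
Var(ȳ) = (1 − 0.16283035)·0.107/3056 = 0.83716965·3.5013089 × 10^-5 = 2.9311895 × 10^-5.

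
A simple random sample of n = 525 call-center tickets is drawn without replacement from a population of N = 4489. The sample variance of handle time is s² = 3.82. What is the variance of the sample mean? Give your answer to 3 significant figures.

Under SRS without replacement, Var(ȳ) = (1 − f)·s²/n with f = n/N = 525/4489 = 0.11695255.
Var(ȳ) = (1 − 0.11695255)·3.82/525 = 0.88304745·0.0072761905 = 0.0064252214.

0.00643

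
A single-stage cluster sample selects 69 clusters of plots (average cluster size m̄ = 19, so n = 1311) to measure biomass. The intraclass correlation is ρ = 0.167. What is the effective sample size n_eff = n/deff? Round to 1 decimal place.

deff = 1 + (19 − 1)·0.167 = 1 + 3.006 = 4.006.
n_eff = 1311 / 4.006 = 327.3.

327.3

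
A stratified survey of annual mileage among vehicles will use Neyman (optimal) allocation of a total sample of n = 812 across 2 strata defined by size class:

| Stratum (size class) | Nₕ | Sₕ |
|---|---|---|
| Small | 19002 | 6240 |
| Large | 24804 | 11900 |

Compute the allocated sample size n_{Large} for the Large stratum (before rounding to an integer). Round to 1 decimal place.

579.3

Neyman allocation: nₕ = n·NₕSₕ / Σⱼ NⱼSⱼ.
Σ NⱼSⱼ = 19002·6240 + 24804·11900 = 4.1374008 × 10^8.
n_{Large} = 812·24804·11900 / (4.1374008 × 10^8) = 579.3.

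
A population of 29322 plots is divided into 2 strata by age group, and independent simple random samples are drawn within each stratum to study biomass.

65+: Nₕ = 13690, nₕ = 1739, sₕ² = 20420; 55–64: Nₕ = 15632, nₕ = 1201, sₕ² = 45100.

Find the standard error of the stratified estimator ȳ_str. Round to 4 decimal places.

Var(ȳ_str) = Σₕ Wₕ²(1 − fₕ)sₕ²/nₕ with Wₕ = Nₕ/N, N = 29322.
65+: Wₕ = 0.46688493; term = 0.46688493²·(1 − 0.12702703)·20420/1739 = 2.234481.
55–64: Wₕ = 0.53311507; term = 0.53311507²·(1 − 0.07682958)·45100/1201 = 9.8527469.
Sum = 12.087228.
SE = √(12.087228) = 3.4767.

3.4767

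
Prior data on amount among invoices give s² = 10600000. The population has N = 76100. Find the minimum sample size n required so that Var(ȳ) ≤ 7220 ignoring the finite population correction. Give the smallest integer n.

1469

Without fpc, n₀ = s²/D = 10600000/7220 = 1468.1440.
Rounding up, n = 1469.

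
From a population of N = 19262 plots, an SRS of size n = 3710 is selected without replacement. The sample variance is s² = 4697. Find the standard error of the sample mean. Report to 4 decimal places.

1.0110

Under SRS without replacement, Var(ȳ) = (1 − f)·s²/n with f = n/N = 3710/19262 = 0.19260721.
Var(ȳ) = (1 − 0.19260721)·4697/3710 = 0.80739279·1.2660377 = 1.0221897.
SE(ȳ) = √(1.0221897) = 1.0110.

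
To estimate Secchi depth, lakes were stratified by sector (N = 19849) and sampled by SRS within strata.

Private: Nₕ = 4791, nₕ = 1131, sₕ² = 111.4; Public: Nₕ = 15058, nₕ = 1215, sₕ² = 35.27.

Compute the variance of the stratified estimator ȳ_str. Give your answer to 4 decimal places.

0.0197

Var(ȳ_str) = Σₕ Wₕ²(1 − fₕ)sₕ²/nₕ with Wₕ = Nₕ/N, N = 19849.
Private: Wₕ = 0.24137236; term = 0.24137236²·(1 − 0.23606763)·111.4/1131 = 0.0043838186.
Public: Wₕ = 0.75862764; term = 0.75862764²·(1 − 0.08068801)·35.27/1215 = 0.015358522.
Sum = 0.019742341.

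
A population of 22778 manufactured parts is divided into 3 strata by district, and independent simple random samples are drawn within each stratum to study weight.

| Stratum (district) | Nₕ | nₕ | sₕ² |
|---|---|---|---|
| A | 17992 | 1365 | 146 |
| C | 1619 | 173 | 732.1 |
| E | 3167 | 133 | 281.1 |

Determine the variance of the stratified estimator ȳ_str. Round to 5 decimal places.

Var(ȳ_str) = Σₕ Wₕ²(1 − fₕ)sₕ²/nₕ with Wₕ = Nₕ/N, N = 22778.
A: Wₕ = 0.78988498; term = 0.78988498²·(1 − 0.07586705)·146/1365 = 0.061671195.
C: Wₕ = 0.07107736; term = 0.07107736²·(1 − 0.10685608)·732.1/173 = 0.019094499.
E: Wₕ = 0.13903767; term = 0.13903767²·(1 − 0.04199558)·281.1/133 = 0.039141879.
Sum = 0.11990757.

0.11991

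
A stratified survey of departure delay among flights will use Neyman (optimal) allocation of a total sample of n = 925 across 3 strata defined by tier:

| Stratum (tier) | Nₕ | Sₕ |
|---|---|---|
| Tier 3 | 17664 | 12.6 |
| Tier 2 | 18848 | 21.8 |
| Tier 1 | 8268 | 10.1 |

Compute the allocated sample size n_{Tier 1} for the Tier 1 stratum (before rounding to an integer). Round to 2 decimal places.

Neyman allocation: nₕ = n·NₕSₕ / Σⱼ NⱼSⱼ.
Σ NⱼSⱼ = 17664·12.6 + 18848·21.8 + 8268·10.1 = 716959.6.
n_{Tier 1} = 925·8268·10.1 / 716959.6 = 107.74.

107.74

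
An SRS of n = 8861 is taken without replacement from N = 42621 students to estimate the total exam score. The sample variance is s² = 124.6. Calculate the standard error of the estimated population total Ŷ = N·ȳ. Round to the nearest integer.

4498

Var(Ŷ) = N²·Var(ȳ) = N²·(1 − n/N)·s²/n.
f = 8861/42621 = 0.20790221; Var(ȳ) = 0.79209779·124.6/8861 = 0.011138177.
Var(Ŷ) = 42621² · 0.011138177 = 2.0233051 × 10^7.
SE(Ŷ) = √(2.0233051 × 10^7) = 4498.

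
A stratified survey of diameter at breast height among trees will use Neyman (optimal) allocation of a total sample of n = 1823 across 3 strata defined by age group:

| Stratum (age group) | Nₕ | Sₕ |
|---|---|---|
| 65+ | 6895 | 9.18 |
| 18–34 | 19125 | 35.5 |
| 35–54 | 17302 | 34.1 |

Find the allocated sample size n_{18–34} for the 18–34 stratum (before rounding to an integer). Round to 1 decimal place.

929.0

Neyman allocation: nₕ = n·NₕSₕ / Σⱼ NⱼSⱼ.
Σ NⱼSⱼ = 6895·9.18 + 19125·35.5 + 17302·34.1 = 1.3322318 × 10^6.
n_{18–34} = 1823·19125·35.5 / (1.3322318 × 10^6) = 929.0.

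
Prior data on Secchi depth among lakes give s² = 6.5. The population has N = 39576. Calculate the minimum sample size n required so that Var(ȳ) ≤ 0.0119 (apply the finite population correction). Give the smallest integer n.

Without fpc, n₀ = s²/D = 6.5/0.0119 = 546.2185.
With fpc, (1 − n/N)·s²/n ≤ D requires n ≥ n₀/(1 + n₀/N) = 546.2185/(1 + 546.2185/39576) = 538.7824.
Rounding up, n = 539.

539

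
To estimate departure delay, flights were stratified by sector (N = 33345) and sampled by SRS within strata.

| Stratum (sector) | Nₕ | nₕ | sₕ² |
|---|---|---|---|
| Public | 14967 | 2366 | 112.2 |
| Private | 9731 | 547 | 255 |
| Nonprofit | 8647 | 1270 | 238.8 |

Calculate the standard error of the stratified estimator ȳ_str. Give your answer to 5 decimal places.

0.23728

Var(ȳ_str) = Σₕ Wₕ²(1 − fₕ)sₕ²/nₕ with Wₕ = Nₕ/N, N = 33345.
Public: Wₕ = 0.44885290; term = 0.44885290²·(1 − 0.15808111)·112.2/2366 = 0.0080437107.
Private: Wₕ = 0.29182786; term = 0.29182786²·(1 − 0.05621211)·255/547 = 0.037469747.
Nonprofit: Wₕ = 0.25931924; term = 0.25931924²·(1 − 0.14687175)·238.8/1270 = 0.010787341.
Sum = 0.056300799.
SE = √(0.056300799) = 0.23728.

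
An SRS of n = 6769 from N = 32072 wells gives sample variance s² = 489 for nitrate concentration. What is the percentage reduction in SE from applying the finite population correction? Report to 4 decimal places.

f = n/N = 6769/32072 = 0.21105637.
SE_no-fpc = √(s²/n) = 0.26877704; SE_fpc = √((1−f)s²/n) = 0.23873449.
Ratio = √(1−f) = 0.88822499. Reduction = 100·(1 − 0.88822499) = 11.1775%.

11.1775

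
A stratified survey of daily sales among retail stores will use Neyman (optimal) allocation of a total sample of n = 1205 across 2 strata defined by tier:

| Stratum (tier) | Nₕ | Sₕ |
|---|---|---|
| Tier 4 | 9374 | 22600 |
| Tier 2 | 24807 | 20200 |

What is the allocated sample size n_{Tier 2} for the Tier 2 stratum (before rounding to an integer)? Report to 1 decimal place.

846.9

Neyman allocation: nₕ = n·NₕSₕ / Σⱼ NⱼSⱼ.
Σ NⱼSⱼ = 9374·22600 + 24807·20200 = 7.129538 × 10^8.
n_{Tier 2} = 1205·24807·20200 / (7.129538 × 10^8) = 846.9.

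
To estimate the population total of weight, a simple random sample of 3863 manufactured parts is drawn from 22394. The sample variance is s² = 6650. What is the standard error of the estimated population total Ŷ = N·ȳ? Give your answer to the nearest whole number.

Var(Ŷ) = N²·Var(ȳ) = N²·(1 − n/N)·s²/n.
f = 3863/22394 = 0.17250156; Var(ȳ) = 0.82749844·6650/3863 = 1.4245055.
Var(Ŷ) = 22394² · 1.4245055 = 7.1437702 × 10^8.
SE(Ŷ) = √(7.1437702 × 10^8) = 26728.

26728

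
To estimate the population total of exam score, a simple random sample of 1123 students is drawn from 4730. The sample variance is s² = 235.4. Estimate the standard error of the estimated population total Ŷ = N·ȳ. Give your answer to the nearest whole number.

1891

Var(Ŷ) = N²·Var(ȳ) = N²·(1 − n/N)·s²/n.
f = 1123/4730 = 0.23742072; Var(ȳ) = 0.76257928·235.4/1123 = 0.15984966.
Var(Ŷ) = 4730² · 0.15984966 = 3.5763005 × 10^6.
SE(Ŷ) = √(3.5763005 × 10^6) = 1891.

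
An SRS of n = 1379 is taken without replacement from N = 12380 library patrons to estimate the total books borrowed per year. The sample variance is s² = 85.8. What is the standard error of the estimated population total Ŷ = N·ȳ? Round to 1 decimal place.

2911.0

Var(Ŷ) = N²·Var(ȳ) = N²·(1 − n/N)·s²/n.
f = 1379/12380 = 0.11138934; Var(ȳ) = 0.88861066·85.8/1379 = 0.055288466.
Var(Ŷ) = 12380² · 0.055288466 = 8.4737536 × 10^6.
SE(Ŷ) = √(8.4737536 × 10^6) = 2911.0.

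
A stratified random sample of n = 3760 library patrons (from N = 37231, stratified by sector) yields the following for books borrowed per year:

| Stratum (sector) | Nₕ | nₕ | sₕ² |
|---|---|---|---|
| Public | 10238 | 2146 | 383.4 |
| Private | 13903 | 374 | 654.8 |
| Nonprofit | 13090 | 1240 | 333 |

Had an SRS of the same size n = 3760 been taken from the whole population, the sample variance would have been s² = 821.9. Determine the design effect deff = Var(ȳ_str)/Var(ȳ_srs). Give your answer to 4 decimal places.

Var(ȳ_str) = Σ Wₕ²(1−fₕ)sₕ²/nₕ with Wₕ = Nₕ/37231:
  Public: (10238/37231)²·(1−2146/10238)·383.4/2146 = 0.010677854
  Private: (13903/37231)²·(1−374/13903)·654.8/374 = 0.23757563
  Nonprofit: (13090/37231)²·(1−1240/13090)·333/1240 = 0.030051845
  → Var(ȳ_str) = 0.27830533.
Var(ȳ_srs) = (1 − 3760/37231)·821.9/3760 = 0.19651474.
deff = 0.27830533 / 0.19651474 = 1.4162.

1.4162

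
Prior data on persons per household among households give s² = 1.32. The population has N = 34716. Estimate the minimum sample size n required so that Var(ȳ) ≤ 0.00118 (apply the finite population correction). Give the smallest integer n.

Without fpc, n₀ = s²/D = 1.32/0.00118 = 1118.6441.
With fpc, (1 − n/N)·s²/n ≤ D requires n ≥ n₀/(1 + n₀/N) = 1118.6441/(1 + 1118.6441/34716) = 1083.7236.
Rounding up, n = 1084.

1084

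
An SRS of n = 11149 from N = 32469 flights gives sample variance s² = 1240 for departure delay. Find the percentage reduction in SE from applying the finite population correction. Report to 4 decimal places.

18.9675

f = n/N = 11149/32469 = 0.34337368.
SE_no-fpc = √(s²/n) = 0.33349773; SE_fpc = √((1−f)s²/n) = 0.27024149.
Ratio = √(1−f) = 0.81032482. Reduction = 100·(1 − 0.81032482) = 18.9675%.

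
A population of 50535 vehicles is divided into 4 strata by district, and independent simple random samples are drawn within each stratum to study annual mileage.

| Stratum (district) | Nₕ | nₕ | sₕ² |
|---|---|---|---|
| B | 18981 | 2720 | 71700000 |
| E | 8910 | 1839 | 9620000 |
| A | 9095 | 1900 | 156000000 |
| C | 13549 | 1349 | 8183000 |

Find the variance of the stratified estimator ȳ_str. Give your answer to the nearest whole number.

Var(ȳ_str) = Σₕ Wₕ²(1 − fₕ)sₕ²/nₕ with Wₕ = Nₕ/N, N = 50535.
B: Wₕ = 0.37560107; term = 0.37560107²·(1 − 0.14330120)·71700000/2720 = 3185.8993.
E: Wₕ = 0.17631345; term = 0.17631345²·(1 − 0.20639731)·9620000/1839 = 129.05277.
A: Wₕ = 0.17997428; term = 0.17997428²·(1 − 0.20890599)·156000000/1900 = 2103.8751.
C: Wₕ = 0.26811121; term = 0.26811121²·(1 − 0.09956454)·8183000/1349 = 392.62969.
Sum = 5811.4569.

5811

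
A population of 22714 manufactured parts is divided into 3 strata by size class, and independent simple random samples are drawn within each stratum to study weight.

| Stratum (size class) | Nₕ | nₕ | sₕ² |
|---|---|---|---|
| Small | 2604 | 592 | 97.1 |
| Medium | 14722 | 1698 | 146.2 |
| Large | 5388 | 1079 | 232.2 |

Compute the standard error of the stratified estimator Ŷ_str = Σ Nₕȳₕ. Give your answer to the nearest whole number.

4729

Var(Ŷ_str) = Σₕ Nₕ²(1 − fₕ)sₕ²/nₕ.
Small: 2604²·(1 − 592/2604)·97.1/592 = 859342.87.
Medium: 14722²·(1 − 1698/14722)·146.2/1698 = 1.6509005 × 10^7.
Large: 5388²·(1 − 1079/5388)·232.2/1079 = 4.9962579 × 10^6.
Sum = 2.2364606 × 10^7.
SE = √(2.2364606 × 10^7) = 4729.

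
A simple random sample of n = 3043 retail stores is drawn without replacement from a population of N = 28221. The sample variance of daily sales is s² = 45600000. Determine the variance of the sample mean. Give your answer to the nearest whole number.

Under SRS without replacement, Var(ȳ) = (1 − f)·s²/n with f = n/N = 3043/28221 = 0.10782750.
Var(ȳ) = (1 − 0.10782750)·45600000/3043 = 0.89217250·14985.212 = 13369.394.

13369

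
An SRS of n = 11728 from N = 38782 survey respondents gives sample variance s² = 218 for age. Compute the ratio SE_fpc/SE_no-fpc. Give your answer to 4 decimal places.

f = n/N = 11728/38782 = 0.30240833.
SE_no-fpc = √(s²/n) = 0.1363378; SE_fpc = √((1−f)s²/n) = 0.11387199.
Ratio = √(1−f) = 0.83521953.

0.8352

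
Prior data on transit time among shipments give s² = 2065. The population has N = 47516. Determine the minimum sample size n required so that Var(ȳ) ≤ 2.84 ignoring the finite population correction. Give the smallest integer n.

Without fpc, n₀ = s²/D = 2065/2.84 = 727.1127.
Rounding up, n = 728.

728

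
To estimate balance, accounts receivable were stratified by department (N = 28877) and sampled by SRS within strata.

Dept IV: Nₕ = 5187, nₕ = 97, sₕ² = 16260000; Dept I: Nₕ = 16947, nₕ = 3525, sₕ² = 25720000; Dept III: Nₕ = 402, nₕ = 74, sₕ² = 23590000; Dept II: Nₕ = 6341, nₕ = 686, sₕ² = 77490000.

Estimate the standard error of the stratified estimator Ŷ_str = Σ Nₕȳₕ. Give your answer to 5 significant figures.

Var(Ŷ_str) = Σₕ Nₕ²(1 − fₕ)sₕ²/nₕ.
Dept IV: 5187²·(1 − 97/5187)·16260000/97 = 4.4257088 × 10^12.
Dept I: 16947²·(1 − 3525/16947)·25720000/3525 = 1.6596706 × 10^12.
Dept III: 402²·(1 − 74/402)·23590000/74 = 4.2033555 × 10^10.
Dept II: 6341²·(1 − 686/6341)·77490000/686 = 4.0505305 × 10^12.
Sum = 1.0177943 × 10^13.
SE = √(1.0177943 × 10^13) = 3.1903 × 10^6.

3.1903 × 10^6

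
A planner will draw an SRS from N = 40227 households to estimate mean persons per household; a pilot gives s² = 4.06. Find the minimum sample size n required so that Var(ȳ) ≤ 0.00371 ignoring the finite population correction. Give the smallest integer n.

Without fpc, n₀ = s²/D = 4.06/0.00371 = 1094.3396.
Rounding up, n = 1095.

1095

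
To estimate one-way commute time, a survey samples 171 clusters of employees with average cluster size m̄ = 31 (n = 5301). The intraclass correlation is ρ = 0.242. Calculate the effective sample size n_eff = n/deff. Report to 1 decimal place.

641.8

deff = 1 + (31 − 1)·0.242 = 1 + 7.26 = 8.26.
n_eff = 5301 / 8.26 = 641.8.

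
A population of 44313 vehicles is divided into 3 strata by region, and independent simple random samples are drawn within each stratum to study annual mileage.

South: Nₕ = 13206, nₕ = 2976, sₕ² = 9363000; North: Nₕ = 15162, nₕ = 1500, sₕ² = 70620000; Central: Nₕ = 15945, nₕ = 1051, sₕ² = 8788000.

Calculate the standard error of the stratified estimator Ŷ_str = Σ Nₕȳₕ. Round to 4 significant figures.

Var(Ŷ_str) = Σₕ Nₕ²(1 − fₕ)sₕ²/nₕ.
South: 13206²·(1 − 2976/13206)·9363000/2976 = 4.2503924 × 10^11.
North: 15162²·(1 − 1500/15162)·70620000/1500 = 9.7523039 × 10^12.
Central: 15945²·(1 − 1051/15945)·8788000/1051 = 1.9857438 × 10^12.
Sum = 1.2163087 × 10^13.
SE = √(1.2163087 × 10^13) = 3.488 × 10^6.

3.488 × 10^6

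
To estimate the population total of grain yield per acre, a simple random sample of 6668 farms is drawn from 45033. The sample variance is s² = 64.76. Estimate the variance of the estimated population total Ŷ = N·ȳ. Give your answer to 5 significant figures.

Var(Ŷ) = N²·Var(ȳ) = N²·(1 − n/N)·s²/n.
f = 6668/45033 = 0.14806919; Var(ȳ) = 0.85193081·64.76/6668 = 0.0082740011.
Var(Ŷ) = 45033² · 0.0082740011 = 1.6779435 × 10^7.

1.6779 × 10^7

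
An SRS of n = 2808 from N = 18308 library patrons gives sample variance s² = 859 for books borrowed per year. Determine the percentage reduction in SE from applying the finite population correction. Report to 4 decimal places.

7.9878

f = n/N = 2808/18308 = 0.15337557.
SE_no-fpc = √(s²/n) = 0.55309283; SE_fpc = √((1−f)s²/n) = 0.50891286.
Ratio = √(1−f) = 0.92012196. Reduction = 100·(1 − 0.92012196) = 7.9878%.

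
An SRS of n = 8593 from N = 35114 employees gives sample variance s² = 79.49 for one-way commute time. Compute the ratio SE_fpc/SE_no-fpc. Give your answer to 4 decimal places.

f = n/N = 8593/35114 = 0.24471721.
SE_no-fpc = √(s²/n) = 0.096179794; SE_fpc = √((1−f)s²/n) = 0.083586981.
Ratio = √(1−f) = 0.86907007.

0.8691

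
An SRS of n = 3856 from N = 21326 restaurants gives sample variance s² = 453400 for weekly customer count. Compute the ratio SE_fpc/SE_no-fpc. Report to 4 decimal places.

f = n/N = 3856/21326 = 0.18081215.
SE_no-fpc = √(s²/n) = 10.843569; SE_fpc = √((1−f)s²/n) = 9.8144054.
Ratio = √(1−f) = 0.90508997.

0.9051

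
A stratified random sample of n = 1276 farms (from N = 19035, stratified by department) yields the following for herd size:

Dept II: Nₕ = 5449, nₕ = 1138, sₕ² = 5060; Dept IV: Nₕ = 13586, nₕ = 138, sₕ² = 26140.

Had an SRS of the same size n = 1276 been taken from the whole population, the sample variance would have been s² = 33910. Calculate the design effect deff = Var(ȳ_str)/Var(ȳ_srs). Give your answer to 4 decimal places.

3.8640

Var(ȳ_str) = Σ Wₕ²(1−fₕ)sₕ²/nₕ with Wₕ = Nₕ/19035:
  Dept II: (5449/19035)²·(1−1138/5449)·5060/1138 = 0.28826859
  Dept IV: (13586/19035)²·(1−138/13586)·26140/138 = 95.514662
  → Var(ȳ_str) = 95.802931.
Var(ȳ_srs) = (1 − 1276/19035)·33910/1276 = 24.79378.
deff = 95.802931 / 24.79378 = 3.8640.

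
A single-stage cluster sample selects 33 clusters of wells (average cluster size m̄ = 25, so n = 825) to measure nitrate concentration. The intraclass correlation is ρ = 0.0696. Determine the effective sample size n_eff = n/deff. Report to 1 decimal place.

deff = 1 + (25 − 1)·0.0696 = 1 + 1.6704 = 2.6704.
n_eff = 825 / 2.6704 = 308.9.

308.9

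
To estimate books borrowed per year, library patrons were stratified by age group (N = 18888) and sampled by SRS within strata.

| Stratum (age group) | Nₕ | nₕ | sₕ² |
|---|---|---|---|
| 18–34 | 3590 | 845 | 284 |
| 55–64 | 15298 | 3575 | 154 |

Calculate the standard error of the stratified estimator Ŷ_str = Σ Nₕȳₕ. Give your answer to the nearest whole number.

3322

Var(Ŷ_str) = Σₕ Nₕ²(1 − fₕ)sₕ²/nₕ.
18–34: 3590²·(1 − 845/3590)·284/845 = 3.3120618 × 10^6.
55–64: 15298²·(1 − 3575/15298)·154/3575 = 7.7253488 × 10^6.
Sum = 1.1037411 × 10^7.
SE = √(1.1037411 × 10^7) = 3322.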